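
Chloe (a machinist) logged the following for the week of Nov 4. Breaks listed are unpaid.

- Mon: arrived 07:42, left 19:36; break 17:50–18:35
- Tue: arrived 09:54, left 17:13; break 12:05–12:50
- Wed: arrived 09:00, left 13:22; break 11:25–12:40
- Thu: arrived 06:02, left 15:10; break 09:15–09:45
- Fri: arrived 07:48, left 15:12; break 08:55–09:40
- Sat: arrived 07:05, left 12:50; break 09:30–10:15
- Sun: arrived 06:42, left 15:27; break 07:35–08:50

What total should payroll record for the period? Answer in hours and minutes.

48 h 37 min

Mon: 07:42–19:36 = 11 h 54 min; less 45 min break → 11 h 9 min
Tue: 09:54–17:13 = 7 h 19 min; less 45 min break → 6 h 34 min
Wed: 09:00–13:22 = 4 h 22 min; less 75 min break → 3 h 7 min
Thu: 06:02–15:10 = 9 h 8 min; less 30 min break → 8 h 38 min
Fri: 07:48–15:12 = 7 h 24 min; less 45 min break → 6 h 39 min
Sat: 07:05–12:50 = 5 h 45 min; less 45 min break → 5 h 0 min
Sun: 06:42–15:27 = 8 h 45 min; less 75 min break → 7 h 30 min
Total: 11 h 9 min + 6 h 34 min + 3 h 7 min + 8 h 38 min + 6 h 39 min + 5 h 0 min + 7 h 30 min = 48 h 37 min.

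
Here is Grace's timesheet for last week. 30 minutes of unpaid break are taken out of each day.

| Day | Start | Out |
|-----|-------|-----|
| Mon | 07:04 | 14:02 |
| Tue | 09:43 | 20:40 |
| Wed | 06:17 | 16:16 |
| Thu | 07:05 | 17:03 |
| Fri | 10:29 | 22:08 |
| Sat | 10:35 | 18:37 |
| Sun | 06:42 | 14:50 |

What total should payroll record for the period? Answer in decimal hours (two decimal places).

Mon: 07:04–14:02 = 6 h 58 min; less 30 min break → 6 h 28 min
Tue: 09:43–20:40 = 10 h 57 min; less 30 min break → 10 h 27 min
Wed: 06:17–16:16 = 9 h 59 min; less 30 min break → 9 h 29 min
Thu: 07:05–17:03 = 9 h 58 min; less 30 min break → 9 h 28 min
Fri: 10:29–22:08 = 11 h 39 min; less 30 min break → 11 h 9 min
Sat: 10:35–18:37 = 8 h 2 min; less 30 min break → 7 h 32 min
Sun: 06:42–14:50 = 8 h 8 min; less 30 min break → 7 h 38 min
Total: 6 h 28 min + 10 h 27 min + 9 h 29 min + 9 h 28 min + 11 h 9 min + 7 h 32 min + 7 h 38 min = 62 h 11 min.

62.18 hours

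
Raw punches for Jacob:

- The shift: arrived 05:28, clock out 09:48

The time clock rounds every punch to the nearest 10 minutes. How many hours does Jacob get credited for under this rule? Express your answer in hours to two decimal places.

4.33 hours

The shift: in 05:28→05:30, out 09:48→09:50; 4 h 20 min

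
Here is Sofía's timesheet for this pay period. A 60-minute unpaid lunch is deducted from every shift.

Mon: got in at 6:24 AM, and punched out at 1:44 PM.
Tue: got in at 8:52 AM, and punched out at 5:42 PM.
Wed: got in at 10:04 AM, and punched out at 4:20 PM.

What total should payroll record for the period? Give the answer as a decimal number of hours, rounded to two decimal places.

19.43 hours

Mon: 6:24 AM–1:44 PM = 7 h 20 min; less 60 min break → 6 h 20 min
Tue: 8:52 AM–5:42 PM = 8 h 50 min; less 60 min break → 7 h 50 min
Wed: 10:04 AM–4:20 PM = 6 h 16 min; less 60 min break → 5 h 16 min
Total: 6 h 20 min + 7 h 50 min + 5 h 16 min = 19 h 26 min.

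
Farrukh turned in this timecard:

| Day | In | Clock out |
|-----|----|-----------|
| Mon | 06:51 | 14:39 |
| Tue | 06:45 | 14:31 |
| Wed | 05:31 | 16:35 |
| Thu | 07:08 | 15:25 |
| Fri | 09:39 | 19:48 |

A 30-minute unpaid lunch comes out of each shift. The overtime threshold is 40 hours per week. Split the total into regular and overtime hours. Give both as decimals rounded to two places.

Regular 40.00 hours, overtime 2.57 hours

Mon: 06:51–14:39 = 7 h 48 min; less 30 min break → 7 h 18 min
Tue: 06:45–14:31 = 7 h 46 min; less 30 min break → 7 h 16 min
Wed: 05:31–16:35 = 11 h 4 min; less 30 min break → 10 h 34 min
Thu: 07:08–15:25 = 8 h 17 min; less 30 min break → 7 h 47 min
Fri: 09:39–19:48 = 10 h 9 min; less 30 min break → 9 h 39 min
Total worked: 42 h 34 min = 42.57 h.
Threshold 40 h → overtime 2 h 34 min, regular 40 h 0 min.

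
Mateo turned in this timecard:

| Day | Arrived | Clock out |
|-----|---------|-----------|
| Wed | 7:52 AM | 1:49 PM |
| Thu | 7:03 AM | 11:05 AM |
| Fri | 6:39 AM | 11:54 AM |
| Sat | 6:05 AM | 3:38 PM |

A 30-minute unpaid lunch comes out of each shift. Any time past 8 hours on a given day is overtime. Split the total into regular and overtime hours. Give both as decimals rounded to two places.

Regular 21.73 hours, overtime 1.05 hours

Wed: 7:52 AM–1:49 PM = 5 h 57 min; less 30 min break → 5 h 27 min
Thu: 7:03 AM–11:05 AM = 4 h 2 min; less 30 min break → 3 h 32 min
Fri: 6:39 AM–11:54 AM = 5 h 15 min; less 30 min break → 4 h 45 min
Sat: 6:05 AM–3:38 PM = 9 h 33 min; less 30 min break → 9 h 3 min
Wed reg 5 h 27 min / OT 0 h 0 min; Thu reg 3 h 32 min / OT 0 h 0 min; Fri reg 4 h 45 min / OT 0 h 0 min; Sat reg 8 h 0 min / OT 1 h 3 min.
Totals: regular 21 h 44 min, overtime 1 h 3 min.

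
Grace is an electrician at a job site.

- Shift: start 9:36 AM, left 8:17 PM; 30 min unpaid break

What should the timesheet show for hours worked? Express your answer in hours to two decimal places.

10.18 hours

Shift: 9:36 AM–8:17 PM = 10 h 41 min; less 30 min break → 10 h 11 min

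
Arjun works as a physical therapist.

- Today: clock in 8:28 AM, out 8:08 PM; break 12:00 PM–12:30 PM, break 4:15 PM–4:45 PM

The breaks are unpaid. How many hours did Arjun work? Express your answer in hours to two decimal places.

Today: 8:28 AM–8:08 PM = 11 h 40 min; less 60 min break → 10 h 40 min

10.67 hours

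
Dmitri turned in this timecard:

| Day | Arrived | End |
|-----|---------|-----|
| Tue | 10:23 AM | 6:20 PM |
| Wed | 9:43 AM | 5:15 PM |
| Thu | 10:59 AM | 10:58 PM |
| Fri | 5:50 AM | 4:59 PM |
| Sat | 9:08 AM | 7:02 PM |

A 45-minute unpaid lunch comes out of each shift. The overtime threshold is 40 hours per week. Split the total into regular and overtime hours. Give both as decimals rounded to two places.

Regular 40.00 hours, overtime 4.77 hours

Tue: 10:23 AM–6:20 PM = 7 h 57 min; less 45 min break → 7 h 12 min
Wed: 9:43 AM–5:15 PM = 7 h 32 min; less 45 min break → 6 h 47 min
Thu: 10:59 AM–10:58 PM = 11 h 59 min; less 45 min break → 11 h 14 min
Fri: 5:50 AM–4:59 PM = 11 h 9 min; less 45 min break → 10 h 24 min
Sat: 9:08 AM–7:02 PM = 9 h 54 min; less 45 min break → 9 h 9 min
Total worked: 44 h 46 min = 44.77 h.
Threshold 40 h → overtime 4 h 46 min, regular 40 h 0 min.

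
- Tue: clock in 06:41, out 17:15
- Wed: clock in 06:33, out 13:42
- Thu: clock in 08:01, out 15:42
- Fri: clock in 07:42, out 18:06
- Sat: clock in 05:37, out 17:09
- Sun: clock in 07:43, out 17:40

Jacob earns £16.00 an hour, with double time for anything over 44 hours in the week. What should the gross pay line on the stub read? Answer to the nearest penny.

£1129.07

Tue: 06:41–17:15 = 10 h 34 min
Wed: 06:33–13:42 = 7 h 9 min
Thu: 08:01–15:42 = 7 h 41 min
Fri: 07:42–18:06 = 10 h 24 min
Sat: 05:37–17:09 = 11 h 32 min
Sun: 07:43–17:40 = 9 h 57 min
Total worked: 57 h 17 min = 3437 min.
Regular 44 h 0 min = 2640 min at £16.00/h; overtime 13 h 17 min = 797 min at £32.00/h.
Pay = (2640 × £16.00 + 797 × £32.00) ÷ 60 = £1129.07.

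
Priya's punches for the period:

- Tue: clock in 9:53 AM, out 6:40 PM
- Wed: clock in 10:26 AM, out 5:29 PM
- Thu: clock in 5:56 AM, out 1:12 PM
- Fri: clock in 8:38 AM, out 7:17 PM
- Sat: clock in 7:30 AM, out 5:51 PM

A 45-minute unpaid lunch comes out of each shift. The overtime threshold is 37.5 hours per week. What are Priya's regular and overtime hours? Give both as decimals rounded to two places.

Regular 37.50 hours, overtime 2.85 hours

Tue: 9:53 AM–6:40 PM = 8 h 47 min; less 45 min break → 8 h 2 min
Wed: 10:26 AM–5:29 PM = 7 h 3 min; less 45 min break → 6 h 18 min
Thu: 5:56 AM–1:12 PM = 7 h 16 min; less 45 min break → 6 h 31 min
Fri: 8:38 AM–7:17 PM = 10 h 39 min; less 45 min break → 9 h 54 min
Sat: 7:30 AM–5:51 PM = 10 h 21 min; less 45 min break → 9 h 36 min
Total worked: 40 h 21 min = 40.35 h.
Threshold 37.5 h → overtime 2 h 51 min, regular 37 h 30 min.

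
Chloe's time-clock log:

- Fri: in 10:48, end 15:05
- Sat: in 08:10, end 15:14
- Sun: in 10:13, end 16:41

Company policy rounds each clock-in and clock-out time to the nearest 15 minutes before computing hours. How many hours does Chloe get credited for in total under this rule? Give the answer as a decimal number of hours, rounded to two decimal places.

17.75 hours

Fri: in 10:48→10:45, out 15:05→15:00; 4 h 15 min
Sat: in 08:10→08:15, out 15:14→15:15; 7 h 0 min
Sun: in 10:13→10:15, out 16:41→16:45; 6 h 30 min
Total credited: 17 h 45 min.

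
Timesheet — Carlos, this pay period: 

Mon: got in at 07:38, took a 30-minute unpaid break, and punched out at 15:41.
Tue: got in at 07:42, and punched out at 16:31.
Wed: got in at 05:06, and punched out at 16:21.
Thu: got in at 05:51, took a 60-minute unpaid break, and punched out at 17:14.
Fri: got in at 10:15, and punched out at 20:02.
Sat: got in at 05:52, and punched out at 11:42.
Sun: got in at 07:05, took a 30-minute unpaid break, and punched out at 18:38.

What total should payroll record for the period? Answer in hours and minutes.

64 h 40 min

Mon: 07:38–15:41 = 8 h 3 min; less 30 min break → 7 h 33 min
Tue: 07:42–16:31 = 8 h 49 min
Wed: 05:06–16:21 = 11 h 15 min
Thu: 05:51–17:14 = 11 h 23 min; less 60 min break → 10 h 23 min
Fri: 10:15–20:02 = 9 h 47 min
Sat: 05:52–11:42 = 5 h 50 min
Sun: 07:05–18:38 = 11 h 33 min; less 30 min break → 11 h 3 min
Total: 7 h 33 min + 8 h 49 min + 11 h 15 min + 10 h 23 min + 9 h 47 min + 5 h 50 min + 11 h 3 min = 64 h 40 min.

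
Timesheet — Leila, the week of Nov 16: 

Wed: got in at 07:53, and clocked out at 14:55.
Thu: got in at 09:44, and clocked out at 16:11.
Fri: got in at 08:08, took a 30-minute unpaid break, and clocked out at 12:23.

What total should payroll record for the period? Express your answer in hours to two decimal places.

Wed: 07:53–14:55 = 7 h 2 min
Thu: 09:44–16:11 = 6 h 27 min
Fri: 08:08–12:23 = 4 h 15 min; less 30 min break → 3 h 45 min
Total: 7 h 2 min + 6 h 27 min + 3 h 45 min = 17 h 14 min.

17.23 hours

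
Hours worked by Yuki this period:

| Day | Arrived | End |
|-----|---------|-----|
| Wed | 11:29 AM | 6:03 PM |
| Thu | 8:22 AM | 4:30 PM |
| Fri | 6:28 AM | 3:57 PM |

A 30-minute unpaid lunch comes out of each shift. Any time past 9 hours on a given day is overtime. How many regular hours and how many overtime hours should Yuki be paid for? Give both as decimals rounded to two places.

Wed: 11:29 AM–6:03 PM = 6 h 34 min; less 30 min break → 6 h 4 min
Thu: 8:22 AM–4:30 PM = 8 h 8 min; less 30 min break → 7 h 38 min
Fri: 6:28 AM–3:57 PM = 9 h 29 min; less 30 min break → 8 h 59 min
Wed reg 6 h 4 min / OT 0 h 0 min; Thu reg 7 h 38 min / OT 0 h 0 min; Fri reg 8 h 59 min / OT 0 h 0 min.
Totals: regular 22 h 41 min, overtime 0 h 0 min.

Regular 22.68 hours, overtime 0.00 hours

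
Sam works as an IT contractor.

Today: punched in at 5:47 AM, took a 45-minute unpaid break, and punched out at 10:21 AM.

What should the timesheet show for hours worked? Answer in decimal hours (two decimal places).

Today: 5:47 AM–10:21 AM = 4 h 34 min; less 45 min break → 3 h 49 min

3.82 hours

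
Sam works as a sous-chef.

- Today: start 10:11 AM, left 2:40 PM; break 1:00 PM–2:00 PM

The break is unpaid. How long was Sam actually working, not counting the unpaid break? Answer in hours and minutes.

Today: 10:11 AM–2:40 PM = 4 h 29 min; less 60 min break → 3 h 29 min

3 h 29 min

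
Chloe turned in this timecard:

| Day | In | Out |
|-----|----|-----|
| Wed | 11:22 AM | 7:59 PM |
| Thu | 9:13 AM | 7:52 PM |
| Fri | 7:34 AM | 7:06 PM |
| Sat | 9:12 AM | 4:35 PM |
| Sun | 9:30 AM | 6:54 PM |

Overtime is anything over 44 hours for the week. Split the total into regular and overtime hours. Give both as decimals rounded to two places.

Wed: 11:22 AM–7:59 PM = 8 h 37 min
Thu: 9:13 AM–7:52 PM = 10 h 39 min
Fri: 7:34 AM–7:06 PM = 11 h 32 min
Sat: 9:12 AM–4:35 PM = 7 h 23 min
Sun: 9:30 AM–6:54 PM = 9 h 24 min
Total worked: 47 h 35 min = 47.58 h.
Threshold 44 h → overtime 3 h 35 min, regular 44 h 0 min.

Regular 44.00 hours, overtime 3.58 hours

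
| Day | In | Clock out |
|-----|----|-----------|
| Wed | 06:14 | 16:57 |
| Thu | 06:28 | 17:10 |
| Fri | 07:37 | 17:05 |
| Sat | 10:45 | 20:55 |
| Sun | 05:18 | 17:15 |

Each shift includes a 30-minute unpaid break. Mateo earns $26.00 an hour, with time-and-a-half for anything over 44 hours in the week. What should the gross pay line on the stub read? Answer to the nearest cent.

$1397.50

Wed: 06:14–16:57 = 10 h 43 min; less 30 min break → 10 h 13 min
Thu: 06:28–17:10 = 10 h 42 min; less 30 min break → 10 h 12 min
Fri: 07:37–17:05 = 9 h 28 min; less 30 min break → 8 h 58 min
Sat: 10:45–20:55 = 10 h 10 min; less 30 min break → 9 h 40 min
Sun: 05:18–17:15 = 11 h 57 min; less 30 min break → 11 h 27 min
Total worked: 50 h 30 min = 3030 min.
Regular 44 h 0 min = 2640 min at $26.00/h; overtime 6 h 30 min = 390 min at $39.00/h.
Pay = (2640 × $26.00 + 390 × $39.00) ÷ 60 = $1397.50.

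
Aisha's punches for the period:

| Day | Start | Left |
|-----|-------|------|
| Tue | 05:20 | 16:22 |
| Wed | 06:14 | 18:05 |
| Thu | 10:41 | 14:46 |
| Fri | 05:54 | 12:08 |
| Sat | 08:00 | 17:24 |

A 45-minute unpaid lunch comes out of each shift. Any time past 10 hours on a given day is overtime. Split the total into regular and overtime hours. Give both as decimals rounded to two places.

Tue: 05:20–16:22 = 11 h 2 min; less 45 min break → 10 h 17 min
Wed: 06:14–18:05 = 11 h 51 min; less 45 min break → 11 h 6 min
Thu: 10:41–14:46 = 4 h 5 min; less 45 min break → 3 h 20 min
Fri: 05:54–12:08 = 6 h 14 min; less 45 min break → 5 h 29 min
Sat: 08:00–17:24 = 9 h 24 min; less 45 min break → 8 h 39 min
Tue reg 10 h 0 min / OT 0 h 17 min; Wed reg 10 h 0 min / OT 1 h 6 min; Thu reg 3 h 20 min / OT 0 h 0 min; Fri reg 5 h 29 min / OT 0 h 0 min; Sat reg 8 h 39 min / OT 0 h 0 min.
Totals: regular 37 h 28 min, overtime 1 h 23 min.

Regular 37.47 hours, overtime 1.38 hours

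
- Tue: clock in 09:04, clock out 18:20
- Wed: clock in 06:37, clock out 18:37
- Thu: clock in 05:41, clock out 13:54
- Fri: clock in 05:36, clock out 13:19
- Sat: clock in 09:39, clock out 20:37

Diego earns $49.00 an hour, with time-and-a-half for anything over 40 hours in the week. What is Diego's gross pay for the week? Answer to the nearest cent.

$2560.25

Tue: 09:04–18:20 = 9 h 16 min
Wed: 06:37–18:37 = 12 h 0 min
Thu: 05:41–13:54 = 8 h 13 min
Fri: 05:36–13:19 = 7 h 43 min
Sat: 09:39–20:37 = 10 h 58 min
Total worked: 48 h 10 min = 2890 min.
Regular 40 h 0 min = 2400 min at $49.00/h; overtime 8 h 10 min = 490 min at $73.50/h.
Pay = (2400 × $49.00 + 490 × $73.50) ÷ 60 = $2560.25.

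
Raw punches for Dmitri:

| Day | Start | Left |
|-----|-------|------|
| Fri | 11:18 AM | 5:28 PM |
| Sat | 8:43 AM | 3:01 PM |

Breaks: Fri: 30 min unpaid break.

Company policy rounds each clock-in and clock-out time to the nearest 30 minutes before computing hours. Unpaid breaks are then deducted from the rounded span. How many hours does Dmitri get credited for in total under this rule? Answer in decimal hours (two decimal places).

12.00 hours

Fri: in 11:18 AM→11:30 AM, out 5:28 PM→5:30 PM; 6 h 0 min − 30 min = 5 h 30 min
Sat: in 8:43 AM→8:30 AM, out 3:01 PM→3:00 PM; 6 h 30 min
Total credited: 12 h 0 min.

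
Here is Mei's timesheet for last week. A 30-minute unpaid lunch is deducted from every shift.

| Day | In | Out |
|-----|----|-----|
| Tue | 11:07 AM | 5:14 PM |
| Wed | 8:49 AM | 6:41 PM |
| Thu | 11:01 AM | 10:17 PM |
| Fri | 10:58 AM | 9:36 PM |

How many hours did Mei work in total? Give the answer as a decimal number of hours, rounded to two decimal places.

Tue: 11:07 AM–5:14 PM = 6 h 7 min; less 30 min break → 5 h 37 min
Wed: 8:49 AM–6:41 PM = 9 h 52 min; less 30 min break → 9 h 22 min
Thu: 11:01 AM–10:17 PM = 11 h 16 min; less 30 min break → 10 h 46 min
Fri: 10:58 AM–9:36 PM = 10 h 38 min; less 30 min break → 10 h 8 min
Total: 5 h 37 min + 9 h 22 min + 10 h 46 min + 10 h 8 min = 35 h 53 min.

35.88 hours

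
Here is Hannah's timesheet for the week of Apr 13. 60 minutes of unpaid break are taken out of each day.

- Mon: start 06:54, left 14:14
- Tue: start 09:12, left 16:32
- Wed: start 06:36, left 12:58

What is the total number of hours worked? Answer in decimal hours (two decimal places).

18.03 hours

Mon: 06:54–14:14 = 7 h 20 min; less 60 min break → 6 h 20 min
Tue: 09:12–16:32 = 7 h 20 min; less 60 min break → 6 h 20 min
Wed: 06:36–12:58 = 6 h 22 min; less 60 min break → 5 h 22 min
Total: 6 h 20 min + 6 h 20 min + 5 h 22 min = 18 h 2 min.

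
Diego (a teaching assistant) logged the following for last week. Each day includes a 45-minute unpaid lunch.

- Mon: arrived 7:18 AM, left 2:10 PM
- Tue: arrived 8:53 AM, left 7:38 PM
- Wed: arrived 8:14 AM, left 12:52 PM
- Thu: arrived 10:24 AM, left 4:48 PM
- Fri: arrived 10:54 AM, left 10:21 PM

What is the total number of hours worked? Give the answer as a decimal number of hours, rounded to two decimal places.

36.35 hours

Mon: 7:18 AM–2:10 PM = 6 h 52 min; less 45 min break → 6 h 7 min
Tue: 8:53 AM–7:38 PM = 10 h 45 min; less 45 min break → 10 h 0 min
Wed: 8:14 AM–12:52 PM = 4 h 38 min; less 45 min break → 3 h 53 min
Thu: 10:24 AM–4:48 PM = 6 h 24 min; less 45 min break → 5 h 39 min
Fri: 10:54 AM–10:21 PM = 11 h 27 min; less 45 min break → 10 h 42 min
Total: 6 h 7 min + 10 h 0 min + 3 h 53 min + 5 h 39 min + 10 h 42 min = 36 h 21 min.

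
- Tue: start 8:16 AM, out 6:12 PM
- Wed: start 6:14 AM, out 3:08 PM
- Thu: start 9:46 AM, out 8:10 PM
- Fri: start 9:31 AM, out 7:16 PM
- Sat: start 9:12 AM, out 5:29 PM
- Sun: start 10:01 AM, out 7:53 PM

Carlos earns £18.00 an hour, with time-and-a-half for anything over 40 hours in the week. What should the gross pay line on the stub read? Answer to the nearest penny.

Tue: 8:16 AM–6:12 PM = 9 h 56 min
Wed: 6:14 AM–3:08 PM = 8 h 54 min
Thu: 9:46 AM–8:10 PM = 10 h 24 min
Fri: 9:31 AM–7:16 PM = 9 h 45 min
Sat: 9:12 AM–5:29 PM = 8 h 17 min
Sun: 10:01 AM–7:53 PM = 9 h 52 min
Total worked: 57 h 8 min = 3428 min.
Regular 40 h 0 min = 2400 min at £18.00/h; overtime 17 h 8 min = 1028 min at £27.00/h.
Pay = (2400 × £18.00 + 1028 × £27.00) ÷ 60 = £1182.60.

£1182.60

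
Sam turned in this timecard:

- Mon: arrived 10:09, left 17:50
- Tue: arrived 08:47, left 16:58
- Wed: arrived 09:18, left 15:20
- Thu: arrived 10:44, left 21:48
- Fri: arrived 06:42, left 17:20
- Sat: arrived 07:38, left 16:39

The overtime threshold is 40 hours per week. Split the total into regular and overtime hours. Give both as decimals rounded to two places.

Mon: 10:09–17:50 = 7 h 41 min
Tue: 08:47–16:58 = 8 h 11 min
Wed: 09:18–15:20 = 6 h 2 min
Thu: 10:44–21:48 = 11 h 4 min
Fri: 06:42–17:20 = 10 h 38 min
Sat: 07:38–16:39 = 9 h 1 min
Total worked: 52 h 37 min = 52.62 h.
Threshold 40 h → overtime 12 h 37 min, regular 40 h 0 min.

Regular 40.00 hours, overtime 12.62 hours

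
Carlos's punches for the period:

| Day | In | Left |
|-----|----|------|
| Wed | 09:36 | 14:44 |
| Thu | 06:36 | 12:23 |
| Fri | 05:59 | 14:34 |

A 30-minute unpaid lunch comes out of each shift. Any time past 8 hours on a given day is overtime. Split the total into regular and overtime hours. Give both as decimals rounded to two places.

Wed: 09:36–14:44 = 5 h 8 min; less 30 min break → 4 h 38 min
Thu: 06:36–12:23 = 5 h 47 min; less 30 min break → 5 h 17 min
Fri: 05:59–14:34 = 8 h 35 min; less 30 min break → 8 h 5 min
Wed reg 4 h 38 min / OT 0 h 0 min; Thu reg 5 h 17 min / OT 0 h 0 min; Fri reg 8 h 0 min / OT 0 h 5 min.
Totals: regular 17 h 55 min, overtime 0 h 5 min.

Regular 17.92 hours, overtime 0.08 hours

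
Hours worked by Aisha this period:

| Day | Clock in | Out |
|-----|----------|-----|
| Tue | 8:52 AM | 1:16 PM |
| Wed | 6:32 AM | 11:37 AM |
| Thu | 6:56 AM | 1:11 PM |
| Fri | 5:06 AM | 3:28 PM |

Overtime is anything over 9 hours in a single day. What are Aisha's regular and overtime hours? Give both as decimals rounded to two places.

Tue: 8:52 AM–1:16 PM = 4 h 24 min
Wed: 6:32 AM–11:37 AM = 5 h 5 min
Thu: 6:56 AM–1:11 PM = 6 h 15 min
Fri: 5:06 AM–3:28 PM = 10 h 22 min
Tue reg 4 h 24 min / OT 0 h 0 min; Wed reg 5 h 5 min / OT 0 h 0 min; Thu reg 6 h 15 min / OT 0 h 0 min; Fri reg 9 h 0 min / OT 1 h 22 min.
Totals: regular 24 h 44 min, overtime 1 h 22 min.

Regular 24.73 hours, overtime 1.37 hours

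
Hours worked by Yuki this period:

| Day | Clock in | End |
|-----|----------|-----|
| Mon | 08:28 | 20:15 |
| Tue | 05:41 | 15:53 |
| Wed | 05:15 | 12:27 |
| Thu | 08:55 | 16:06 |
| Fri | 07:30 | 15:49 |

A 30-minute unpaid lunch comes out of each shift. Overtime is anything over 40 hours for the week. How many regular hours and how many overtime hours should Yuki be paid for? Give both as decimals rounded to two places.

Regular 40.00 hours, overtime 2.18 hours

Mon: 08:28–20:15 = 11 h 47 min; less 30 min break → 11 h 17 min
Tue: 05:41–15:53 = 10 h 12 min; less 30 min break → 9 h 42 min
Wed: 05:15–12:27 = 7 h 12 min; less 30 min break → 6 h 42 min
Thu: 08:55–16:06 = 7 h 11 min; less 30 min break → 6 h 41 min
Fri: 07:30–15:49 = 8 h 19 min; less 30 min break → 7 h 49 min
Total worked: 42 h 11 min = 42.18 h.
Threshold 40 h → overtime 2 h 11 min, regular 40 h 0 min.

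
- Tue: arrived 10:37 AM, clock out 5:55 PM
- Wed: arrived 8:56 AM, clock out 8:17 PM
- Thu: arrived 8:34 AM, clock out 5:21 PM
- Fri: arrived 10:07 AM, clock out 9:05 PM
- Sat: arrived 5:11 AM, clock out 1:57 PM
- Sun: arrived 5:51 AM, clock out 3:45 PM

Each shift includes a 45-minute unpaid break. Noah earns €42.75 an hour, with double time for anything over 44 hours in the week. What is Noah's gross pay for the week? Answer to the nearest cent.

Tue: 10:37 AM–5:55 PM = 7 h 18 min; less 45 min break → 6 h 33 min
Wed: 8:56 AM–8:17 PM = 11 h 21 min; less 45 min break → 10 h 36 min
Thu: 8:34 AM–5:21 PM = 8 h 47 min; less 45 min break → 8 h 2 min
Fri: 10:07 AM–9:05 PM = 10 h 58 min; less 45 min break → 10 h 13 min
Sat: 5:11 AM–1:57 PM = 8 h 46 min; less 45 min break → 8 h 1 min
Sun: 5:51 AM–3:45 PM = 9 h 54 min; less 45 min break → 9 h 9 min
Total worked: 52 h 34 min = 3154 min.
Regular 44 h 0 min = 2640 min at €42.75/h; overtime 8 h 34 min = 514 min at €85.50/h.
Pay = (2640 × €42.75 + 514 × €85.50) ÷ 60 = €2613.45.

€2613.45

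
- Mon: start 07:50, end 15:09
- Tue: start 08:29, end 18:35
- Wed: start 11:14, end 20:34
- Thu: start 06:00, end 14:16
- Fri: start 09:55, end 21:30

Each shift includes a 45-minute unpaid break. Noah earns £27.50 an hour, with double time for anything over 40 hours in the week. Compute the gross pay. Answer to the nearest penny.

Mon: 07:50–15:09 = 7 h 19 min; less 45 min break → 6 h 34 min
Tue: 08:29–18:35 = 10 h 6 min; less 45 min break → 9 h 21 min
Wed: 11:14–20:34 = 9 h 20 min; less 45 min break → 8 h 35 min
Thu: 06:00–14:16 = 8 h 16 min; less 45 min break → 7 h 31 min
Fri: 09:55–21:30 = 11 h 35 min; less 45 min break → 10 h 50 min
Total worked: 42 h 51 min = 2571 min.
Regular 40 h 0 min = 2400 min at £27.50/h; overtime 2 h 51 min = 171 min at £55.00/h.
Pay = (2400 × £27.50 + 171 × £55.00) ÷ 60 = £1256.75.

£1256.75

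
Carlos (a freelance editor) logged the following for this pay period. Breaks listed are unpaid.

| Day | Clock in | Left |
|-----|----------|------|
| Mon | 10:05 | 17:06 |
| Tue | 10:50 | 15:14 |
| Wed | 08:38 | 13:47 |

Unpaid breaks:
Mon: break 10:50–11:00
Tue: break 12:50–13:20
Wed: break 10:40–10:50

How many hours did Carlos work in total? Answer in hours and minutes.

15 h 44 min

Mon: 10:05–17:06 = 7 h 1 min; less 10 min break → 6 h 51 min
Tue: 10:50–15:14 = 4 h 24 min; less 30 min break → 3 h 54 min
Wed: 08:38–13:47 = 5 h 9 min; less 10 min break → 4 h 59 min
Total: 6 h 51 min + 3 h 54 min + 4 h 59 min = 15 h 44 min.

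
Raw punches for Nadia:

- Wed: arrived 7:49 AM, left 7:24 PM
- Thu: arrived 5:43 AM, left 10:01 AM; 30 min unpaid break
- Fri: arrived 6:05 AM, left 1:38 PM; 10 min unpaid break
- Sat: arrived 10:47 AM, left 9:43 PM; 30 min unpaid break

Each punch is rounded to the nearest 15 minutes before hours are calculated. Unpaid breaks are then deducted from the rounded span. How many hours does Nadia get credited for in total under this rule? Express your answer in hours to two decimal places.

Wed: in 7:49 AM→7:45 AM, out 7:24 PM→7:30 PM; 11 h 45 min
Thu: in 5:43 AM→5:45 AM, out 10:01 AM→10:00 AM; 4 h 15 min − 30 min = 3 h 45 min
Fri: in 6:05 AM→6:00 AM, out 1:38 PM→1:45 PM; 7 h 45 min − 10 min = 7 h 35 min
Sat: in 10:47 AM→10:45 AM, out 9:43 PM→9:45 PM; 11 h 0 min − 30 min = 10 h 30 min
Total credited: 33 h 35 min.

33.58 hours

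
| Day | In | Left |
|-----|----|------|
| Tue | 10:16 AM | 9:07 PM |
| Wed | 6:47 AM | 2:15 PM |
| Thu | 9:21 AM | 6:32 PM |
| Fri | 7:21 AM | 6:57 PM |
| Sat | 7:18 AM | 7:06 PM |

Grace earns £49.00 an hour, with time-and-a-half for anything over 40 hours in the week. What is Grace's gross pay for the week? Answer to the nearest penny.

£2761.15

Tue: 10:16 AM–9:07 PM = 10 h 51 min
Wed: 6:47 AM–2:15 PM = 7 h 28 min
Thu: 9:21 AM–6:32 PM = 9 h 11 min
Fri: 7:21 AM–6:57 PM = 11 h 36 min
Sat: 7:18 AM–7:06 PM = 11 h 48 min
Total worked: 50 h 54 min = 3054 min.
Regular 40 h 0 min = 2400 min at £49.00/h; overtime 10 h 54 min = 654 min at £73.50/h.
Pay = (2400 × £49.00 + 654 × £73.50) ÷ 60 = £2761.15.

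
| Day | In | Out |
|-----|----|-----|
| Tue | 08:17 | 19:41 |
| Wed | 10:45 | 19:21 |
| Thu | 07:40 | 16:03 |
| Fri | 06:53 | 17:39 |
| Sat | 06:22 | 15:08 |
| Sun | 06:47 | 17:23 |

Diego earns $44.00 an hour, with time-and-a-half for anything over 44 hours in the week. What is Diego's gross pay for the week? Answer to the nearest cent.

Tue: 08:17–19:41 = 11 h 24 min
Wed: 10:45–19:21 = 8 h 36 min
Thu: 07:40–16:03 = 8 h 23 min
Fri: 06:53–17:39 = 10 h 46 min
Sat: 06:22–15:08 = 8 h 46 min
Sun: 06:47–17:23 = 10 h 36 min
Total worked: 58 h 31 min = 3511 min.
Regular 44 h 0 min = 2640 min at $44.00/h; overtime 14 h 31 min = 871 min at $66.00/h.
Pay = (2640 × $44.00 + 871 × $66.00) ÷ 60 = $2894.10.

$2894.10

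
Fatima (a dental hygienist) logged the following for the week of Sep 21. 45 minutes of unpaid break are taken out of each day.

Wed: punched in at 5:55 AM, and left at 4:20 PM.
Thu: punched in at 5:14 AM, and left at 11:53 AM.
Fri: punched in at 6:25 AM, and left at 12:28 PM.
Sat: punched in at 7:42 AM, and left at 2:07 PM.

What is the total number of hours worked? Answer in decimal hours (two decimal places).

Wed: 5:55 AM–4:20 PM = 10 h 25 min; less 45 min break → 9 h 40 min
Thu: 5:14 AM–11:53 AM = 6 h 39 min; less 45 min break → 5 h 54 min
Fri: 6:25 AM–12:28 PM = 6 h 3 min; less 45 min break → 5 h 18 min
Sat: 7:42 AM–2:07 PM = 6 h 25 min; less 45 min break → 5 h 40 min
Total: 9 h 40 min + 5 h 54 min + 5 h 18 min + 5 h 40 min = 26 h 32 min.

26.53 hours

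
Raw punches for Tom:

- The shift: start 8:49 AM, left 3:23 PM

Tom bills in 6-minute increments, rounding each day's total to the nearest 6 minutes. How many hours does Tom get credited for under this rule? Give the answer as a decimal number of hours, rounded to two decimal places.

6.60 hours

The shift: 8:49 AM–3:23 PM = 6 h 34 min → rounds to 6 h 36 min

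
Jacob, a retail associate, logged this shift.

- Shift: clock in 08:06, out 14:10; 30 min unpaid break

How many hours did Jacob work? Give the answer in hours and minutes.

5 h 34 min

Shift: 08:06–14:10 = 6 h 4 min; less 30 min break → 5 h 34 min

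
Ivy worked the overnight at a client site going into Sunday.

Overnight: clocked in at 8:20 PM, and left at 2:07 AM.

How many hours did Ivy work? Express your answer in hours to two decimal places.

Overnight: 8:20 PM → midnight = 3 h 40 min; midnight → 2:07 AM = 2 h 7 min; span 5 h 47 min

5.78 hours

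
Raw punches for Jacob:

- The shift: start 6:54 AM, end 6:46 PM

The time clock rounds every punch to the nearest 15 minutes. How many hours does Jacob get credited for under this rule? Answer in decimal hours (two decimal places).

11.75 hours

The shift: in 6:54 AM→7:00 AM, out 6:46 PM→6:45 PM; 11 h 45 min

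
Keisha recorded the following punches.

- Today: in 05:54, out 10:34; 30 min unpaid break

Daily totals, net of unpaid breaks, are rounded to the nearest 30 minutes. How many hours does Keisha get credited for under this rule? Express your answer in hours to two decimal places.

4.00 hours

Today: 05:54–10:34 = 4 h 40 min − 30 min = 4 h 10 min → rounds to 4 h 0 min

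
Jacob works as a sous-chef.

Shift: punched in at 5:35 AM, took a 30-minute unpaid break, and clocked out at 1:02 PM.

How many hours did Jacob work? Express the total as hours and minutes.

6 h 57 min

Shift: 5:35 AM–1:02 PM = 7 h 27 min; less 30 min break → 6 h 57 min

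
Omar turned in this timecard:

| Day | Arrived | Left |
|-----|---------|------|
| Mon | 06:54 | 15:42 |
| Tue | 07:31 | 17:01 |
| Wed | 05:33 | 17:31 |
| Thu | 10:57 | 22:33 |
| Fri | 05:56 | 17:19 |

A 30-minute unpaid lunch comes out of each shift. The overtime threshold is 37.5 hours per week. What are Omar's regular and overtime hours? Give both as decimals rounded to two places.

Regular 37.50 hours, overtime 13.25 hours

Mon: 06:54–15:42 = 8 h 48 min; less 30 min break → 8 h 18 min
Tue: 07:31–17:01 = 9 h 30 min; less 30 min break → 9 h 0 min
Wed: 05:33–17:31 = 11 h 58 min; less 30 min break → 11 h 28 min
Thu: 10:57–22:33 = 11 h 36 min; less 30 min break → 11 h 6 min
Fri: 05:56–17:19 = 11 h 23 min; less 30 min break → 10 h 53 min
Total worked: 50 h 45 min = 50.75 h.
Threshold 37.5 h → overtime 13 h 15 min, regular 37 h 30 min.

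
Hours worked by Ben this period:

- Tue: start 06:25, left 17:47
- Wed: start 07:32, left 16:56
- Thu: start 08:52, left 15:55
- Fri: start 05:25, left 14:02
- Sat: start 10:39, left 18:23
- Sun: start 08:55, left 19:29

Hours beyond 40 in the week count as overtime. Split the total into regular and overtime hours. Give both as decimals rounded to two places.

Tue: 06:25–17:47 = 11 h 22 min
Wed: 07:32–16:56 = 9 h 24 min
Thu: 08:52–15:55 = 7 h 3 min
Fri: 05:25–14:02 = 8 h 37 min
Sat: 10:39–18:23 = 7 h 44 min
Sun: 08:55–19:29 = 10 h 34 min
Total worked: 54 h 44 min = 54.73 h.
Threshold 40 h → overtime 14 h 44 min, regular 40 h 0 min.

Regular 40.00 hours, overtime 14.73 hours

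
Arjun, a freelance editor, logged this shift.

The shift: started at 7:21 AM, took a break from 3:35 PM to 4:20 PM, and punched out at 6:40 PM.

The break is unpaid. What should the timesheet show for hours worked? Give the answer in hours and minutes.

The shift: 7:21 AM–6:40 PM = 11 h 19 min; less 45 min break → 10 h 34 min

10 h 34 min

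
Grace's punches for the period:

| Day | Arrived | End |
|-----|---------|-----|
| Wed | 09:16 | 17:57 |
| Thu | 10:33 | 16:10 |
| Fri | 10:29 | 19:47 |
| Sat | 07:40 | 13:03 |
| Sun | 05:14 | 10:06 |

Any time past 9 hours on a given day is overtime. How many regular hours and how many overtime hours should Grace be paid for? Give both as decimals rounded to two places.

Wed: 09:16–17:57 = 8 h 41 min
Thu: 10:33–16:10 = 5 h 37 min
Fri: 10:29–19:47 = 9 h 18 min
Sat: 07:40–13:03 = 5 h 23 min
Sun: 05:14–10:06 = 4 h 52 min
Wed reg 8 h 41 min / OT 0 h 0 min; Thu reg 5 h 37 min / OT 0 h 0 min; Fri reg 9 h 0 min / OT 0 h 18 min; Sat reg 5 h 23 min / OT 0 h 0 min; Sun reg 4 h 52 min / OT 0 h 0 min.
Totals: regular 33 h 33 min, overtime 0 h 18 min.

Regular 33.55 hours, overtime 0.30 hours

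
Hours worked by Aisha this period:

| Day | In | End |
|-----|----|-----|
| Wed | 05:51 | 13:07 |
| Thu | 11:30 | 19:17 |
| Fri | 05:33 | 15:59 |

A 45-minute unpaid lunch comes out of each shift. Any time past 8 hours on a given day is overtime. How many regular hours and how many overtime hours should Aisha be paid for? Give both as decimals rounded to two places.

Regular 21.55 hours, overtime 1.68 hours

Wed: 05:51–13:07 = 7 h 16 min; less 45 min break → 6 h 31 min
Thu: 11:30–19:17 = 7 h 47 min; less 45 min break → 7 h 2 min
Fri: 05:33–15:59 = 10 h 26 min; less 45 min break → 9 h 41 min
Wed reg 6 h 31 min / OT 0 h 0 min; Thu reg 7 h 2 min / OT 0 h 0 min; Fri reg 8 h 0 min / OT 1 h 41 min.
Totals: regular 21 h 33 min, overtime 1 h 41 min.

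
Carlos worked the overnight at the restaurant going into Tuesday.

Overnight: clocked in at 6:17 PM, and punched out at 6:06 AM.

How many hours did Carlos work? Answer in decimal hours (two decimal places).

Overnight: 6:17 PM → midnight = 5 h 43 min; midnight → 6:06 AM = 6 h 6 min; span 11 h 49 min

11.82 hours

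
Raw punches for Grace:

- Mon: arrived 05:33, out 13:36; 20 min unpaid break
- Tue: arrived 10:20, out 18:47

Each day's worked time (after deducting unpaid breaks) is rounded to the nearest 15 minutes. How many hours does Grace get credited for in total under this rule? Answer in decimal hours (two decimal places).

Mon: 05:33–13:36 = 8 h 3 min − 20 min = 7 h 43 min → rounds to 7 h 45 min
Tue: 10:20–18:47 = 8 h 27 min → rounds to 8 h 30 min
Total credited: 16 h 15 min.

16.25 hours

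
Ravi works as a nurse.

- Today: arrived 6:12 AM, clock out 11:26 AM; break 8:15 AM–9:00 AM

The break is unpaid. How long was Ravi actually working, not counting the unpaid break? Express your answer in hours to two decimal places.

Today: 6:12 AM–11:26 AM = 5 h 14 min; less 45 min break → 4 h 29 min

4.48 hours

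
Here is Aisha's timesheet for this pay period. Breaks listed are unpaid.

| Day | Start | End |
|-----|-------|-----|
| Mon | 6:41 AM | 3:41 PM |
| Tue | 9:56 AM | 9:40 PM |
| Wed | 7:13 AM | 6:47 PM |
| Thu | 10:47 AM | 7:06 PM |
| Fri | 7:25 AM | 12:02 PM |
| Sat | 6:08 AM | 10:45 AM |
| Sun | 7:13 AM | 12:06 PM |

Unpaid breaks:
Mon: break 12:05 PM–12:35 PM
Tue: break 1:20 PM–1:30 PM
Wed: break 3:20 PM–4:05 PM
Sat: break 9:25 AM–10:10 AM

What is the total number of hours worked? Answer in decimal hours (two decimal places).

52.57 hours

Mon: 6:41 AM–3:41 PM = 9 h 0 min; less 30 min break → 8 h 30 min
Tue: 9:56 AM–9:40 PM = 11 h 44 min; less 10 min break → 11 h 34 min
Wed: 7:13 AM–6:47 PM = 11 h 34 min; less 45 min break → 10 h 49 min
Thu: 10:47 AM–7:06 PM = 8 h 19 min
Fri: 7:25 AM–12:02 PM = 4 h 37 min
Sat: 6:08 AM–10:45 AM = 4 h 37 min; less 45 min break → 3 h 52 min
Sun: 7:13 AM–12:06 PM = 4 h 53 min
Total: 8 h 30 min + 11 h 34 min + 10 h 49 min + 8 h 19 min + 4 h 37 min + 3 h 52 min + 4 h 53 min = 52 h 34 min.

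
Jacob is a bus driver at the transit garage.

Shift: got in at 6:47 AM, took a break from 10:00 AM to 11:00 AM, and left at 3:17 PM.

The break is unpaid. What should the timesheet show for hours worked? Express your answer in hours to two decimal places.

Shift: 6:47 AM–3:17 PM = 8 h 30 min; less 60 min break → 7 h 30 min

7.50 hours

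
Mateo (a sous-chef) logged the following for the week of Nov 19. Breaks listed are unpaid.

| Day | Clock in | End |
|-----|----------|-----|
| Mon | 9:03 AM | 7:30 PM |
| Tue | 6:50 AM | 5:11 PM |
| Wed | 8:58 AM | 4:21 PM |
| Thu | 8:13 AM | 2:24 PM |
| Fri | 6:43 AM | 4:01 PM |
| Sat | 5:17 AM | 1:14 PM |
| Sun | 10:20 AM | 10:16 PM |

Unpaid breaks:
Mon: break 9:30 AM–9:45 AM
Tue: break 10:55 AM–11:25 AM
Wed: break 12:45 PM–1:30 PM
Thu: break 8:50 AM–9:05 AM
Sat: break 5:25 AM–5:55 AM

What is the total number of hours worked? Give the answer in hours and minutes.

61 h 18 min

Mon: 9:03 AM–7:30 PM = 10 h 27 min; less 15 min break → 10 h 12 min
Tue: 6:50 AM–5:11 PM = 10 h 21 min; less 30 min break → 9 h 51 min
Wed: 8:58 AM–4:21 PM = 7 h 23 min; less 45 min break → 6 h 38 min
Thu: 8:13 AM–2:24 PM = 6 h 11 min; less 15 min break → 5 h 56 min
Fri: 6:43 AM–4:01 PM = 9 h 18 min
Sat: 5:17 AM–1:14 PM = 7 h 57 min; less 30 min break → 7 h 27 min
Sun: 10:20 AM–10:16 PM = 11 h 56 min
Total: 10 h 12 min + 9 h 51 min + 6 h 38 min + 5 h 56 min + 9 h 18 min + 7 h 27 min + 11 h 56 min = 61 h 18 min.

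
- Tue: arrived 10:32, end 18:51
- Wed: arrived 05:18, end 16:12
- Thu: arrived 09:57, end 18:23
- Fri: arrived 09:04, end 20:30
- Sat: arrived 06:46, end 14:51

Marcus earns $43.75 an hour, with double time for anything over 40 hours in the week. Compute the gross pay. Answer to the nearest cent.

$2377.08

Tue: 10:32–18:51 = 8 h 19 min
Wed: 05:18–16:12 = 10 h 54 min
Thu: 09:57–18:23 = 8 h 26 min
Fri: 09:04–20:30 = 11 h 26 min
Sat: 06:46–14:51 = 8 h 5 min
Total worked: 47 h 10 min = 2830 min.
Regular 40 h 0 min = 2400 min at $43.75/h; overtime 7 h 10 min = 430 min at $87.50/h.
Pay = (2400 × $43.75 + 430 × $87.50) ÷ 60 = $2377.08.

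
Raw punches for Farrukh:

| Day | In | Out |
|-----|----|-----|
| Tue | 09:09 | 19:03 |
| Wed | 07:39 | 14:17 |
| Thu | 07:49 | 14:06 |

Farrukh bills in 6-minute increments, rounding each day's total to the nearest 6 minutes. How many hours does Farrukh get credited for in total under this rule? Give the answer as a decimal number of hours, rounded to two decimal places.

22.80 hours

Tue: 09:09–19:03 = 9 h 54 min → rounds to 9 h 54 min
Wed: 07:39–14:17 = 6 h 38 min → rounds to 6 h 36 min
Thu: 07:49–14:06 = 6 h 17 min → rounds to 6 h 18 min
Total credited: 22 h 48 min.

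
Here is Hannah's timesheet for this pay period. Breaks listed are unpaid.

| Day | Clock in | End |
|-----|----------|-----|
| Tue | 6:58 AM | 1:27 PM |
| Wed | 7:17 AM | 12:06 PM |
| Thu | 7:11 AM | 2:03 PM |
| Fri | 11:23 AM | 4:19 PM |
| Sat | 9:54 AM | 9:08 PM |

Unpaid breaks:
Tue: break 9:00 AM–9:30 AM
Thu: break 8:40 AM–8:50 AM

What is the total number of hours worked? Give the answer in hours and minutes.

Tue: 6:58 AM–1:27 PM = 6 h 29 min; less 30 min break → 5 h 59 min
Wed: 7:17 AM–12:06 PM = 4 h 49 min
Thu: 7:11 AM–2:03 PM = 6 h 52 min; less 10 min break → 6 h 42 min
Fri: 11:23 AM–4:19 PM = 4 h 56 min
Sat: 9:54 AM–9:08 PM = 11 h 14 min
Total: 5 h 59 min + 4 h 49 min + 6 h 42 min + 4 h 56 min + 11 h 14 min = 33 h 40 min.

33 h 40 min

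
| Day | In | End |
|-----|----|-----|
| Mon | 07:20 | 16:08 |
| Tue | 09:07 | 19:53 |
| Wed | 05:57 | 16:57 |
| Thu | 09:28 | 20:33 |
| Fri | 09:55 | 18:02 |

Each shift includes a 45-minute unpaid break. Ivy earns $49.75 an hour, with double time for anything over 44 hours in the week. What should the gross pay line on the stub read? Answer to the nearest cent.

$2389.66

Mon: 07:20–16:08 = 8 h 48 min; less 45 min break → 8 h 3 min
Tue: 09:07–19:53 = 10 h 46 min; less 45 min break → 10 h 1 min
Wed: 05:57–16:57 = 11 h 0 min; less 45 min break → 10 h 15 min
Thu: 09:28–20:33 = 11 h 5 min; less 45 min break → 10 h 20 min
Fri: 09:55–18:02 = 8 h 7 min; less 45 min break → 7 h 22 min
Total worked: 46 h 1 min = 2761 min.
Regular 44 h 0 min = 2640 min at $49.75/h; overtime 2 h 1 min = 121 min at $99.50/h.
Pay = (2640 × $49.75 + 121 × $99.50) ÷ 60 = $2389.66.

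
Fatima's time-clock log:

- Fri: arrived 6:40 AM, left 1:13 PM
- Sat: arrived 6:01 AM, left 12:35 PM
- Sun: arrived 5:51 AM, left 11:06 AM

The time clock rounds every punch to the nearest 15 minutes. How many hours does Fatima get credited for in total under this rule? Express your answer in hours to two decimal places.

18.25 hours

Fri: in 6:40 AM→6:45 AM, out 1:13 PM→1:15 PM; 6 h 30 min
Sat: in 6:01 AM→6:00 AM, out 12:35 PM→12:30 PM; 6 h 30 min
Sun: in 5:51 AM→5:45 AM, out 11:06 AM→11:00 AM; 5 h 15 min
Total credited: 18 h 15 min.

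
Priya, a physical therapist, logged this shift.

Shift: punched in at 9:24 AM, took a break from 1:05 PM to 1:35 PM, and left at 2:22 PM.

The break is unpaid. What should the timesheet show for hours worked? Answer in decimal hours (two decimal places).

Shift: 9:24 AM–2:22 PM = 4 h 58 min; less 30 min break → 4 h 28 min

4.47 hours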